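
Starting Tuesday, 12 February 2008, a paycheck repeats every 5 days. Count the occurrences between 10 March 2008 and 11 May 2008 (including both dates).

Occurrences land 5·i days after 12 February 2008 for i = 0, 1, 2, …
10 March 2008 is 27 days after the start; 27 ÷ 5 = 5 remainder 2; since the remainder is 2, round up to i = 6. First occurrence in the window: #7 on 13 March 2008 (6×5 = 30 days in).
11 May 2008 is 89 days after the start; 89 ÷ 5 = 17 remainder 4. Last occurrence in the window: #18 on 7 May 2008.
Occurrences #7 through #18: 12 in total.

12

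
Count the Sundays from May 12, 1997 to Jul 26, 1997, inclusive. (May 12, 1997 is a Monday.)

May 12, 1997 is a Monday; the first Sunday on or after it is May 18, 1997 (6 days later).
From May 18, 1997 to Jul 26, 1997: 13 + 30 + 26 = 69 days (rest of May, Jun, Jul).
69 ÷ 7 = 9 full weeks with remainder 6, so 9 more Sundays after the first → 10.

10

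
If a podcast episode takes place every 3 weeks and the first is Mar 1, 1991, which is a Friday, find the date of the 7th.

Jul 5, 1991

The 7th occurrence is 6 intervals after the first: 6 × 21 = 126 days after Mar 1, 1991.
Mar has 31 days — 30 days to the end of Mar leaves 96.
Apr has 30 days (66 left).
May has 31 days (35 left).
Jun has 30 days (5 left).
5 days into Jul → Jul 5, 1991.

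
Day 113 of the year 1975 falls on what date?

January has 31 days (113 − 31 = 82 remain).
February has 28 days (82 − 28 = 54 remain).
March has 31 days (54 − 31 = 23 remain).
23 into April → April 23.

23 April 1975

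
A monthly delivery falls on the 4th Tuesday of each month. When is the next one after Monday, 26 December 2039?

December 2039 starts on a Thursday; its first Tuesday is the 6th, so the 4th Tuesday is the 27th — 27 December 2039.
27 December 2039 is after 26 December 2039, so that is the next one.

27 December 2039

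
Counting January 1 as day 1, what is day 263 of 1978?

September 20, 1978

January has 31 days (263 − 31 = 232 remain).
February has 28 days (232 − 28 = 204 remain).
March has 31 days (204 − 31 = 173 remain).
April has 30 days (173 − 30 = 143 remain).
May has 31 days (143 − 31 = 112 remain).
June has 30 days (112 − 30 = 82 remain).
July has 31 days (82 − 31 = 51 remain).
August has 31 days (51 − 31 = 20 remain).
20 into September → September 20.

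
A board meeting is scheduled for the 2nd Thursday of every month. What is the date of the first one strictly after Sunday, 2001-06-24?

June 2001 starts on a Friday; its first Thursday is the 7th, so the 2nd Thursday is the 14th — 2001-06-14.
That is not after 2001-06-24, so look at July 2001.
July 2001 starts on a Sunday; its first Thursday is the 5th, so the 2nd Thursday is the 12th — 2001-07-12.

2001-07-12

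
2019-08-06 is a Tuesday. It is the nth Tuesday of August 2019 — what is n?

1st

Day 6 falls in week ⌈6/7⌉ of the month.
Days 1–7 hold the 1st Tuesday, 8–14 the 2nd, 15–21 the 3rd, 22–28 the 4th, 29–31 the 5th.
6 is in the range for the 1st.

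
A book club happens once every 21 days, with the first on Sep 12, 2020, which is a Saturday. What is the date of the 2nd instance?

Oct 3, 2020

The 2nd occurrence is 1 interval after the first: 1 × 21 = 21 days after Sep 12, 2020.
Sep has 30 days — 18 days to the end of Sep leaves 3.
3 days into Oct → Oct 3, 2020.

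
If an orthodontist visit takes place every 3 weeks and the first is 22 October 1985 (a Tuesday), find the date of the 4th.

The 4th occurrence is 3 intervals after the first: 3 × 21 = 63 days after 22 October 1985.
October has 31 days — 9 days to the end of October leaves 54.
November has 30 days (24 left).
24 days into December → 24 December 1985.

24 December 1985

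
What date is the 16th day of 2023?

2023-01-16

16 into January → January 16.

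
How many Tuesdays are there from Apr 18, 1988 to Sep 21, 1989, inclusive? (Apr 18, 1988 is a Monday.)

Apr 18, 1988 is a Monday; the first Tuesday on or after it is Apr 19, 1988 (1 day later).
From Apr 19, 1988 to Sep 21, 1989: 256 + 264 = 520 days (rest of 1988, to Sep 21, 1989 in 1989).
520 ÷ 7 = 74 full weeks with remainder 2, so 74 more Tuesdays after the first → 75.

75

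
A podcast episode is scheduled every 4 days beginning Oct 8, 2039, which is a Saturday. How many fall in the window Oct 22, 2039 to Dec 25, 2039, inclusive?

16

Occurrences land 4·i days after Oct 8, 2039 for i = 0, 1, 2, …
Oct 22, 2039 is 14 days after the start; 14 ÷ 4 = 3 remainder 2; since the remainder is 2, round up to i = 4. First occurrence in the window: #5 on Oct 24, 2039 (4×4 = 16 days in).
Dec 25, 2039 is 78 days after the start; 78 ÷ 4 = 19 remainder 2. Last occurrence in the window: #20 on Dec 23, 2039.
Occurrences #5 through #20: 16 in total.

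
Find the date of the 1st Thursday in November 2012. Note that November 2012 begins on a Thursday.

November 2012 begins on a Thursday, so the first Thursday is November 1.

November 1, 2012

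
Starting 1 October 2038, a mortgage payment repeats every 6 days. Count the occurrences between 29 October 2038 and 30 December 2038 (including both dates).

11

Occurrences land 6·i days after 1 October 2038 for i = 0, 1, 2, …
29 October 2038 is 28 days after the start; 28 ÷ 6 = 4 remainder 4; since the remainder is 4, round up to i = 5. First occurrence in the window: #6 on 31 October 2038 (5×6 = 30 days in).
30 December 2038 is 90 days after the start; 90 ÷ 6 = 15 remainder 0. Last occurrence in the window: #16 on 30 December 2038.
Occurrences #6 through #16: 11 in total.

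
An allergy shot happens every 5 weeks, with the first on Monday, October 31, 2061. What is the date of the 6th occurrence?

April 24, 2062

The 6th occurrence is 5 intervals after the first: 5 × 35 = 175 days after October 31, 2061.
October has 31 days — 0 days to the end of October leaves 175.
November has 30 days (145 left).
December has 31 days (114 left).
January has 31 days (83 left).
February has 28 days (55 left).
March has 31 days (24 left).
24 days into April → April 24, 2062.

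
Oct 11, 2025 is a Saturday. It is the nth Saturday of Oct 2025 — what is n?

Day 11 falls in week ⌈11/7⌉ of the month.
Days 1–7 hold the 1st Saturday, 8–14 the 2nd, 15–21 the 3rd, 22–28 the 4th, 29–31 the 5th.
11 is in the range for the 2nd.

2nd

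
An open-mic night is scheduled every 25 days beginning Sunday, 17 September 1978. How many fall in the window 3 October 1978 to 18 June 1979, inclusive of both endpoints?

10

Occurrences land 25·i days after 17 September 1978 for i = 0, 1, 2, …
3 October 1978 is 16 days after the start; 16 ÷ 25 = 0 remainder 16; since the remainder is 16, round up to i = 1. First occurrence in the window: #2 on 12 October 1978 (1×25 = 25 days in).
18 June 1979 is 274 days after the start; 274 ÷ 25 = 10 remainder 24. Last occurrence in the window: #11 on 25 May 1979.
Occurrences #2 through #11: 10 in total.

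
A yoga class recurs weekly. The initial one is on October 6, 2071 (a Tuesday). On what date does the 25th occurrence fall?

The 25th occurrence is 24 intervals after the first: 24 × 7 = 168 days after October 6, 2071.
October has 31 days — 25 days to the end of October leaves 143.
November has 30 days (113 left).
December has 31 days (82 left).
January has 31 days (51 left).
February has 29 days (22 left).
22 days into March → March 22, 2072.

March 22, 2072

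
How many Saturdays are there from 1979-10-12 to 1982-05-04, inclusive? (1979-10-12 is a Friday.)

134

1979-10-12 is a Friday; the first Saturday on or after it is 1979-10-13 (1 day later).
From 1979-10-13 to 1982-05-04: 79 + 366 + 365 + 124 = 934 days (rest of 1979, 1980, 1981, to 1982-05-04 in 1982).
934 ÷ 7 = 133 full weeks with remainder 3, so 133 more Saturdays after the first → 134.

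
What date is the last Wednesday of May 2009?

May 2009 begins on a Friday, so the first Wednesday is May 6 (5 days later).
May 2009 has 31 days. Adding weeks: 6, 13, 20, 27 — the last one ≤ 31 is the 27th.

27 May 2009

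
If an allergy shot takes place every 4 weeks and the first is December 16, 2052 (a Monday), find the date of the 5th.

The 5th occurrence is 4 intervals after the first: 4 × 28 = 112 days after December 16, 2052.
December has 31 days — 15 days to the end of December leaves 97.
January has 31 days (66 left).
February has 28 days (38 left).
March has 31 days (7 left).
7 days into April → April 7, 2053.

April 7, 2053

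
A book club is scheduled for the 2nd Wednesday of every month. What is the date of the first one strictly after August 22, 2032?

August 2032 starts on a Sunday; its first Wednesday is the 4th, so the 2nd Wednesday is the 11th — August 11, 2032.
That is not after August 22, 2032, so look at September 2032.
September 2032 starts on a Wednesday; its first Wednesday is the 1st, so the 2nd Wednesday is the 8th — September 8, 2032.

September 8, 2032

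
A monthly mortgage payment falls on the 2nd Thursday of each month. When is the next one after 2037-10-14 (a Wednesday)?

2037-11-12

October 2037 starts on a Thursday; its first Thursday is the 1st, so the 2nd Thursday is the 8th — 2037-10-08.
That is not after 2037-10-14, so look at November 2037.
November 2037 starts on a Sunday; its first Thursday is the 5th, so the 2nd Thursday is the 12th — 2037-11-12.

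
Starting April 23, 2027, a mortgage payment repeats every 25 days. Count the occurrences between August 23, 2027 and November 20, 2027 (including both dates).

Occurrences land 25·i days after April 23, 2027 for i = 0, 1, 2, …
August 23, 2027 is 122 days after the start; 122 ÷ 25 = 4 remainder 22; since the remainder is 22, round up to i = 5. First occurrence in the window: #6 on August 26, 2027 (5×25 = 125 days in).
November 20, 2027 is 211 days after the start; 211 ÷ 25 = 8 remainder 11. Last occurrence in the window: #9 on November 9, 2027.
Occurrences #6 through #9: 4 in total.

4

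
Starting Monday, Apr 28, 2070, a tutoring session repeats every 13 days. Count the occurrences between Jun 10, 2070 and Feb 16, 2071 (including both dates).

19

Occurrences land 13·i days after Apr 28, 2070 for i = 0, 1, 2, …
Jun 10, 2070 is 43 days after the start; 43 ÷ 13 = 3 remainder 4; since the remainder is 4, round up to i = 4. First occurrence in the window: #5 on Jun 19, 2070 (4×13 = 52 days in).
Feb 16, 2071 is 294 days after the start; 294 ÷ 13 = 22 remainder 8. Last occurrence in the window: #23 on Feb 8, 2071.
Occurrences #5 through #23: 19 in total.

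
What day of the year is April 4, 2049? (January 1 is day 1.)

94

Days in months before April: 31 + 28 + 31 = 90.
Plus 4 days into April → day 94.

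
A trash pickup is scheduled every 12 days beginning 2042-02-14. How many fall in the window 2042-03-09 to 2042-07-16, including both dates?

11

Occurrences land 12·i days after 2042-02-14 for i = 0, 1, 2, …
2042-03-09 is 23 days after the start; 23 ÷ 12 = 1 remainder 11; since the remainder is 11, round up to i = 2. First occurrence in the window: #3 on 2042-03-10 (2×12 = 24 days in).
2042-07-16 is 152 days after the start; 152 ÷ 12 = 12 remainder 8. Last occurrence in the window: #13 on 2042-07-08.
Occurrences #3 through #13: 11 in total.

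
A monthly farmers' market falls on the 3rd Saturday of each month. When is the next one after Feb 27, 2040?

Mar 17, 2040

Feb 2040 starts on a Wednesday; its first Saturday is the 4th, so the 3rd Saturday is the 18th — Feb 18, 2040.
That is not after Feb 27, 2040, so look at Mar 2040.
Mar 2040 starts on a Thursday; its first Saturday is the 3rd, so the 3rd Saturday is the 17th — Mar 17, 2040.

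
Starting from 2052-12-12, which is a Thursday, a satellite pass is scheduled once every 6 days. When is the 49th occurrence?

The 49th occurrence is 48 intervals after the first: 48 × 6 = 288 days after 2052-12-12.
December has 31 days — 19 days to the end of December leaves 269.
January has 31 days (238 left).
February has 28 days (210 left).
March has 31 days (179 left).
April has 30 days (149 left).
May has 31 days (118 left).
June has 30 days (88 left).
July has 31 days (57 left).
August has 31 days (26 left).
26 days into September → 2053-09-26.

2053-09-26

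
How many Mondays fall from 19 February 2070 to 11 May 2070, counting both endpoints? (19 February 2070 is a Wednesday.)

19 February 2070 is a Wednesday; the first Monday on or after it is 24 February 2070 (5 days later).
From 24 February 2070 to 11 May 2070: 4 + 31 + 30 + 11 = 76 days (rest of February, March, April, May).
76 ÷ 7 = 10 full weeks with remainder 6, so 10 more Mondays after the first → 11.

11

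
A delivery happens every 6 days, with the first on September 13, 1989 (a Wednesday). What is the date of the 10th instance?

November 6, 1989

The 10th occurrence is 9 intervals after the first: 9 × 6 = 54 days after September 13, 1989.
September has 30 days — 17 days to the end of September leaves 37.
October has 31 days (6 left).
6 days into November → November 6, 1989.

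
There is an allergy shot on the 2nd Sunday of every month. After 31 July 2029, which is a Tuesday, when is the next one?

12 August 2029

July 2029 starts on a Sunday; its first Sunday is the 1st, so the 2nd Sunday is the 8th — 8 July 2029.
That is not after 31 July 2029, so look at August 2029.
August 2029 starts on a Wednesday; its first Sunday is the 5th, so the 2nd Sunday is the 12th — 12 August 2029.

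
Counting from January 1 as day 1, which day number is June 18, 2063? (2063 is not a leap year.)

Days in months before June: 31 + 28 + 31 + 30 + 31 = 151.
Plus 18 days into June → day 169.

169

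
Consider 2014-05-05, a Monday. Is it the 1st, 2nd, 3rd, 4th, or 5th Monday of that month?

Day 5 falls in week ⌈5/7⌉ of the month.
Days 1–7 hold the 1st Monday, 8–14 the 2nd, 15–21 the 3rd, 22–28 the 4th, 29–31 the 5th.
5 is in the range for the 1st.

1st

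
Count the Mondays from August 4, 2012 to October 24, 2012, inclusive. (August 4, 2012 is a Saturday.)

August 4, 2012 is a Saturday; the first Monday on or after it is August 6, 2012 (2 days later).
From August 6, 2012 to October 24, 2012: 25 + 30 + 24 = 79 days (rest of August, September, October).
79 ÷ 7 = 11 full weeks with remainder 2, so 11 more Mondays after the first → 12.

12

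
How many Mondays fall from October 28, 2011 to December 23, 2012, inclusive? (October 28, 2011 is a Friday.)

60

October 28, 2011 is a Friday; the first Monday on or after it is October 31, 2011 (3 days later).
From October 31, 2011 to December 23, 2012: 61 + 358 = 419 days (rest of 2011, to December 23, 2012 in 2012).
419 ÷ 7 = 59 full weeks with remainder 6, so 59 more Mondays after the first → 60.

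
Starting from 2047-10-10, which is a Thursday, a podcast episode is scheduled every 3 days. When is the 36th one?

2048-01-23

The 36th occurrence is 35 intervals after the first: 35 × 3 = 105 days after 2047-10-10.
October has 31 days — 21 days to the end of October leaves 84.
November has 30 days (54 left).
December has 31 days (23 left).
23 days into January → 2048-01-23.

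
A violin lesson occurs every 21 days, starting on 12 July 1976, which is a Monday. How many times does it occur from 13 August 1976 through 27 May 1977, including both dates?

Occurrences land 21·i days after 12 July 1976 for i = 0, 1, 2, …
13 August 1976 is 32 days after the start; 32 ÷ 21 = 1 remainder 11; since the remainder is 11, round up to i = 2. First occurrence in the window: #3 on 23 August 1976 (2×21 = 42 days in).
27 May 1977 is 319 days after the start; 319 ÷ 21 = 15 remainder 4. Last occurrence in the window: #16 on 23 May 1977.
Occurrences #3 through #16: 14 in total.

14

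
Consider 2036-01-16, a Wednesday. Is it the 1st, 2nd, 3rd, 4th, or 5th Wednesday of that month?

3rd

Day 16 falls in week ⌈16/7⌉ of the month.
Days 1–7 hold the 1st Wednesday, 8–14 the 2nd, 15–21 the 3rd, 22–28 the 4th, 29–31 the 5th.
16 is in the range for the 3rd.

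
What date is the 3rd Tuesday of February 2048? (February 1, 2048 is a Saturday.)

February 2048 begins on a Saturday, so the first Tuesday is February 4 (3 days later).
The 3rd Tuesday is 2 weeks later: 4 + 14 = 18.

2048-02-18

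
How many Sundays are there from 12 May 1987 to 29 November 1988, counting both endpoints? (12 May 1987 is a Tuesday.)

81

12 May 1987 is a Tuesday; the first Sunday on or after it is 17 May 1987 (5 days later).
From 17 May 1987 to 29 November 1988: 228 + 334 = 562 days (rest of 1987, to 29 November 1988 in 1988).
562 ÷ 7 = 80 full weeks with remainder 2, so 80 more Sundays after the first → 81.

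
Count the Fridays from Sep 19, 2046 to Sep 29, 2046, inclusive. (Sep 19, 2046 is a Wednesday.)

2

Sep 19, 2046 is a Wednesday; the first Friday on or after it is Sep 21, 2046 (2 days later).
From Sep 21, 2046 to Sep 29, 2046 is 29 − 21 = 8 days.
8 ÷ 7 = 1 full weeks with remainder 1, so 1 more Fridays after the first → 2.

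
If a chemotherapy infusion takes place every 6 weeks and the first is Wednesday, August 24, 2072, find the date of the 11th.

The 11th occurrence is 10 intervals after the first: 10 × 42 = 420 days after August 24, 2072.
August has 31 days — 7 days to the end of August leaves 413.
From end of August to end of 2072 is 122 days (291 left).
January has 31 days (260 left).
February has 28 days (232 left).
March has 31 days (201 left).
April has 30 days (171 left).
May has 31 days (140 left).
June has 30 days (110 left).
July has 31 days (79 left).
August has 31 days (48 left).
September has 30 days (18 left).
18 days into October → October 18, 2073.

October 18, 2073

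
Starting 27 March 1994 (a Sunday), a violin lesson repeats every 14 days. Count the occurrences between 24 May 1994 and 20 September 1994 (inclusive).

Occurrences land 14·i days after 27 March 1994 for i = 0, 1, 2, …
24 May 1994 is 58 days after the start; 58 ÷ 14 = 4 remainder 2; since the remainder is 2, round up to i = 5. First occurrence in the window: #6 on 5 June 1994 (5×14 = 70 days in).
20 September 1994 is 177 days after the start; 177 ÷ 14 = 12 remainder 9. Last occurrence in the window: #13 on 11 September 1994.
Occurrences #6 through #13: 8 in total.

8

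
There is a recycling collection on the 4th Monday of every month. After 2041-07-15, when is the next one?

July 2041 starts on a Monday; its first Monday is the 1st, so the 4th Monday is the 22nd — 2041-07-22.
2041-07-22 is after 2041-07-15, so that is the next one.

2041-07-22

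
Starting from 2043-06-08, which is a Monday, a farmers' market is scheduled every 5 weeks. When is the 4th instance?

2043-09-21

The 4th occurrence is 3 intervals after the first: 3 × 35 = 105 days after 2043-06-08.
June has 30 days — 22 days to the end of June leaves 83.
July has 31 days (52 left).
August has 31 days (21 left).
21 days into September → 2043-09-21.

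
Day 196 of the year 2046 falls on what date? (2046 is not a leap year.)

2046-07-15

January has 31 days (196 − 31 = 165 remain).
February has 28 days (165 − 28 = 137 remain).
March has 31 days (137 − 31 = 106 remain).
April has 30 days (106 − 30 = 76 remain).
May has 31 days (76 − 31 = 45 remain).
June has 30 days (45 − 30 = 15 remain).
15 into July → July 15.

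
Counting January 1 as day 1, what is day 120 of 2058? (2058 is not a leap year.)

January has 31 days (120 − 31 = 89 remain).
February has 28 days (89 − 28 = 61 remain).
March has 31 days (61 − 31 = 30 remain).
30 into April → April 30.

2058-04-30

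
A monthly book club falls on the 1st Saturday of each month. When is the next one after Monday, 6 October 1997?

October 1997 starts on a Wednesday, so its 1st Saturday is 4 October 1997 (3 days in).
That is not after 6 October 1997, so look at November 1997.
November 1997 starts on a Saturday, so its 1st Saturday is 1 November 1997.

1 November 1997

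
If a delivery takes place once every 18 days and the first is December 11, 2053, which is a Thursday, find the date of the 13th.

The 13th occurrence is 12 intervals after the first: 12 × 18 = 216 days after December 11, 2053.
December has 31 days — 20 days to the end of December leaves 196.
January has 31 days (165 left).
February has 28 days (137 left).
March has 31 days (106 left).
April has 30 days (76 left).
May has 31 days (45 left).
June has 30 days (15 left).
15 days into July → July 15, 2054.

July 15, 2054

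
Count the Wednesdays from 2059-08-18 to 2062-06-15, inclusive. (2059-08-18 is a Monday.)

148

2059-08-18 is a Monday; the first Wednesday on or after it is 2059-08-20 (2 days later).
From 2059-08-20 to 2062-06-15: 133 + 366 + 365 + 166 = 1030 days (rest of 2059, 2060, 2061, to 2062-06-15 in 2062).
1030 ÷ 7 = 147 full weeks with remainder 1, so 147 more Wednesdays after the first → 148.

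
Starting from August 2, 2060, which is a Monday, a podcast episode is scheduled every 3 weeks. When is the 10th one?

The 10th occurrence is 9 intervals after the first: 9 × 21 = 189 days after August 2, 2060.
August has 31 days — 29 days to the end of August leaves 160.
September has 30 days (130 left).
October has 31 days (99 left).
November has 30 days (69 left).
December has 31 days (38 left).
January has 31 days (7 left).
7 days into February → February 7, 2061.

February 7, 2061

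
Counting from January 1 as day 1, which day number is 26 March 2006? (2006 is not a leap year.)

85

Days in months before March: 31 + 28 = 59.
Plus 26 days into March → day 85.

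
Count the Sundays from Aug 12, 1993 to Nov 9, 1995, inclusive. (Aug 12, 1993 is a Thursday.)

117

Aug 12, 1993 is a Thursday; the first Sunday on or after it is Aug 15, 1993 (3 days later).
From Aug 15, 1993 to Nov 9, 1995: 138 + 365 + 313 = 816 days (rest of 1993, 1994, to Nov 9, 1995 in 1995).
816 ÷ 7 = 116 full weeks with remainder 4, so 116 more Sundays after the first → 117.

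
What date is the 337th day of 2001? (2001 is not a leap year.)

December 3, 2001

January has 31 days (337 − 31 = 306 remain).
February has 28 days (306 − 28 = 278 remain).
March has 31 days (278 − 31 = 247 remain).
April has 30 days (247 − 30 = 217 remain).
May has 31 days (217 − 31 = 186 remain).
June has 30 days (186 − 30 = 156 remain).
July has 31 days (156 − 31 = 125 remain).
August has 31 days (125 − 31 = 94 remain).
September has 30 days (94 − 30 = 64 remain).
October has 31 days (64 − 31 = 33 remain).
November has 30 days (33 − 30 = 3 remain).
3 into December → December 3.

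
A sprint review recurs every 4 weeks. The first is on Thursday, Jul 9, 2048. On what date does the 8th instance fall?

The 8th occurrence is 7 intervals after the first: 7 × 28 = 196 days after Jul 9, 2048.
Jul has 31 days — 22 days to the end of Jul leaves 174.
Aug has 31 days (143 left).
Sep has 30 days (113 left).
Oct has 31 days (82 left).
Nov has 30 days (52 left).
Dec has 31 days (21 left).
21 days into Jan → Jan 21, 2049.

Jan 21, 2049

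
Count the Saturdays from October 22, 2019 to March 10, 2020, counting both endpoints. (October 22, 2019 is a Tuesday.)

20

October 22, 2019 is a Tuesday; the first Saturday on or after it is October 26, 2019 (4 days later).
From October 26, 2019 to March 10, 2020: 5 + 30 + 31 + 31 + 29 + 10 = 136 days (rest of October, November, December, January, February, March).
136 ÷ 7 = 19 full weeks with remainder 3, so 19 more Saturdays after the first → 20.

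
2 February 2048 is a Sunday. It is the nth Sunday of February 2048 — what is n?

1st

Day 2 falls in week ⌈2/7⌉ of the month.
Days 1–7 hold the 1st Sunday, 8–14 the 2nd, 15–21 the 3rd, 22–28 the 4th, 29–31 the 5th.
2 is in the range for the 1st.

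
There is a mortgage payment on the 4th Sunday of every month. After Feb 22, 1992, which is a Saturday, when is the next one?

Feb 1992 starts on a Saturday; its first Sunday is the 2nd, so the 4th Sunday is the 23rd — Feb 23, 1992.
Feb 23, 1992 is after Feb 22, 1992, so that is the next one.

Feb 23, 1992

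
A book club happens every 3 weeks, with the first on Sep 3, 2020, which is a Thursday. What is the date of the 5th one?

The 5th occurrence is 4 intervals after the first: 4 × 21 = 84 days after Sep 3, 2020.
Sep has 30 days — 27 days to the end of Sep leaves 57.
Oct has 31 days (26 left).
26 days into Nov → Nov 26, 2020.

Nov 26, 2020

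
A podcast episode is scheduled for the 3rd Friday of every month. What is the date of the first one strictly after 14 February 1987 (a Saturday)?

20 February 1987

February 1987 starts on a Sunday; its first Friday is the 6th, so the 3rd Friday is the 20th — 20 February 1987.
20 February 1987 is after 14 February 1987, so that is the next one.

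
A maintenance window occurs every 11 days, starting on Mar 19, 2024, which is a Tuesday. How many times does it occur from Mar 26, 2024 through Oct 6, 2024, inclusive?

Occurrences land 11·i days after Mar 19, 2024 for i = 0, 1, 2, …
Mar 26, 2024 is 7 days after the start; 7 ÷ 11 = 0 remainder 7; since the remainder is 7, round up to i = 1. First occurrence in the window: #2 on Mar 30, 2024 (1×11 = 11 days in).
Oct 6, 2024 is 201 days after the start; 201 ÷ 11 = 18 remainder 3. Last occurrence in the window: #19 on Oct 3, 2024.
Occurrences #2 through #19: 18 in total.

18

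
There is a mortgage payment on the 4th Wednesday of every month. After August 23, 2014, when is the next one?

August 2014 starts on a Friday; its first Wednesday is the 6th, so the 4th Wednesday is the 27th — August 27, 2014.
August 27, 2014 is after August 23, 2014, so that is the next one.

August 27, 2014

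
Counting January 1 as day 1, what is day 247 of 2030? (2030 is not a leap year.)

January has 31 days (247 − 31 = 216 remain).
February has 28 days (216 − 28 = 188 remain).
March has 31 days (188 − 31 = 157 remain).
April has 30 days (157 − 30 = 127 remain).
May has 31 days (127 − 31 = 96 remain).
June has 30 days (96 − 30 = 66 remain).
July has 31 days (66 − 31 = 35 remain).
August has 31 days (35 − 31 = 4 remain).
4 into September → September 4.

September 4, 2030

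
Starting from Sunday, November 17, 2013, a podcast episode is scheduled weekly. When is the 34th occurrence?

July 6, 2014

The 34th occurrence is 33 intervals after the first: 33 × 7 = 231 days after November 17, 2013.
November has 30 days — 13 days to the end of November leaves 218.
December has 31 days (187 left).
January has 31 days (156 left).
February has 28 days (128 left).
March has 31 days (97 left).
April has 30 days (67 left).
May has 31 days (36 left).
June has 30 days (6 left).
6 days into July → July 6, 2014.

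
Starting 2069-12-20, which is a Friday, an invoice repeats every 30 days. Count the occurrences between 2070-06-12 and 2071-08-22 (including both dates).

Occurrences land 30·i days after 2069-12-20 for i = 0, 1, 2, …
2070-06-12 is 174 days after the start; 174 ÷ 30 = 5 remainder 24; since the remainder is 24, round up to i = 6. First occurrence in the window: #7 on 2070-06-18 (6×30 = 180 days in).
2071-08-22 is 610 days after the start; 610 ÷ 30 = 20 remainder 10. Last occurrence in the window: #21 on 2071-08-12.
Occurrences #7 through #21: 15 in total.

15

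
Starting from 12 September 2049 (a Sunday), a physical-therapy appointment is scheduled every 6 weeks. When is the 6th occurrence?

10 April 2050

The 6th occurrence is 5 intervals after the first: 5 × 42 = 210 days after 12 September 2049.
September has 30 days — 18 days to the end of September leaves 192.
October has 31 days (161 left).
November has 30 days (131 left).
December has 31 days (100 left).
January has 31 days (69 left).
February has 28 days (41 left).
March has 31 days (10 left).
10 days into April → 10 April 2050.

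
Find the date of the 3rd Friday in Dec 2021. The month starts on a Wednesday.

Dec 17, 2021

Dec 2021 begins on a Wednesday, so the first Friday is Dec 3 (2 days later).
The 3rd Friday is 2 weeks later: 3 + 14 = 17.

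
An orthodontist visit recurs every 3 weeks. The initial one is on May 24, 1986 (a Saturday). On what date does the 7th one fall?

The 7th occurrence is 6 intervals after the first: 6 × 21 = 126 days after May 24, 1986.
May has 31 days — 7 days to the end of May leaves 119.
Jun has 30 days (89 left).
Jul has 31 days (58 left).
Aug has 31 days (27 left).
27 days into Sep → Sep 27, 1986.

Sep 27, 1986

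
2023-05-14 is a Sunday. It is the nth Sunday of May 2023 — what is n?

2nd

Day 14 falls in week ⌈14/7⌉ of the month.
Days 1–7 hold the 1st Sunday, 8–14 the 2nd, 15–21 the 3rd, 22–28 the 4th, 29–31 the 5th.
14 is in the range for the 2nd.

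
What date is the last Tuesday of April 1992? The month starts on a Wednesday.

April 28, 1992

April 1992 begins on a Wednesday, so the first Tuesday is April 7 (6 days later).
April 1992 has 30 days. Adding weeks: 7, 14, 21, 28 — the last one ≤ 30 is the 28th.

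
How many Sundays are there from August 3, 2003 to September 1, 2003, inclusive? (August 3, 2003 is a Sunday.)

5

August 3, 2003 is a Sunday; the first Sunday on or after it is August 3, 2003.
From August 3, 2003 to September 1, 2003: 28 + 1 = 29 days (rest of August, September).
29 ÷ 7 = 4 full weeks with remainder 1, so 4 more Sundays after the first → 5.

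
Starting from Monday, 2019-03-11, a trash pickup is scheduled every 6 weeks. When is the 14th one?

The 14th occurrence is 13 intervals after the first: 13 × 42 = 546 days after 2019-03-11.
March has 31 days — 20 days to the end of March leaves 526.
From end of March to end of 2019 is 275 days (251 left).
January has 31 days (220 left).
February has 29 days (191 left).
March has 31 days (160 left).
April has 30 days (130 left).
May has 31 days (99 left).
June has 30 days (69 left).
July has 31 days (38 left).
August has 31 days (7 left).
7 days into September → 2020-09-07.

2020-09-07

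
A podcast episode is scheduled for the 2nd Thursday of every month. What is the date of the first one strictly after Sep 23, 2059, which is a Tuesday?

Oct 9, 2059

Sep 2059 starts on a Monday; its first Thursday is the 4th, so the 2nd Thursday is the 11th — Sep 11, 2059.
That is not after Sep 23, 2059, so look at Oct 2059.
Oct 2059 starts on a Wednesday; its first Thursday is the 2nd, so the 2nd Thursday is the 9th — Oct 9, 2059.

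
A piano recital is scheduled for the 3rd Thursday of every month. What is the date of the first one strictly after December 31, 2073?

December 2073 starts on a Friday; its first Thursday is the 7th, so the 3rd Thursday is the 21st — December 21, 2073.
That is not after December 31, 2073, so look at January 2074.
January 2074 starts on a Monday; its first Thursday is the 4th, so the 3rd Thursday is the 18th — January 18, 2074.

January 18, 2074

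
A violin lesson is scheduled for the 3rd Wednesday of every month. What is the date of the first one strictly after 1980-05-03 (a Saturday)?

May 1980 starts on a Thursday; its first Wednesday is the 7th, so the 3rd Wednesday is the 21st — 1980-05-21.
1980-05-21 is after 1980-05-03, so that is the next one.

1980-05-21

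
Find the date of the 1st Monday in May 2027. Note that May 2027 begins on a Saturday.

May 3, 2027

May 2027 begins on a Saturday, so the first Monday is May 3 (2 days later).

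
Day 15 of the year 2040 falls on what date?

15 into January → January 15.

15 January 2040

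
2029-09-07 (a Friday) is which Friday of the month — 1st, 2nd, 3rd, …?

Day 7 falls in week ⌈7/7⌉ of the month.
Days 1–7 hold the 1st Friday, 8–14 the 2nd, 15–21 the 3rd, 22–28 the 4th, 29–31 the 5th.
7 is in the range for the 1st.

1st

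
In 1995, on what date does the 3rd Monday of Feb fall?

The first Monday of Feb 1995 is Feb 6.
The 3rd Monday is 2 weeks later: 6 + 14 = 20.

Feb 20, 1995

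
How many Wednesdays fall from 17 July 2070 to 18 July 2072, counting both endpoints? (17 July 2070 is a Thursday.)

17 July 2070 is a Thursday; the first Wednesday on or after it is 23 July 2070 (6 days later).
From 23 July 2070 to 18 July 2072: 161 + 365 + 200 = 726 days (rest of 2070, 2071, to 18 July 2072 in 2072).
726 ÷ 7 = 103 full weeks with remainder 5, so 103 more Wednesdays after the first → 104.

104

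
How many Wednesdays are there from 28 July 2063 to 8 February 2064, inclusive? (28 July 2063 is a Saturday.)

28

28 July 2063 is a Saturday; the first Wednesday on or after it is 1 August 2063 (4 days later).
From 1 August 2063 to 8 February 2064: 30 + 30 + 31 + 30 + 31 + 31 + 8 = 191 days (rest of August, September, October, November, December, January, February).
191 ÷ 7 = 27 full weeks with remainder 2, so 27 more Wednesdays after the first → 28.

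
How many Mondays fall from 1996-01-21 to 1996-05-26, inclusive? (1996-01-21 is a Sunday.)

18

1996-01-21 is a Sunday; the first Monday on or after it is 1996-01-22 (1 day later).
From 1996-01-22 to 1996-05-26: 9 + 29 + 31 + 30 + 26 = 125 days (rest of January, February, March, April, May).
125 ÷ 7 = 17 full weeks with remainder 6, so 17 more Mondays after the first → 18.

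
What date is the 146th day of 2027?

26 May 2027

January has 31 days (146 − 31 = 115 remain).
February has 28 days (115 − 28 = 87 remain).
March has 31 days (87 − 31 = 56 remain).
April has 30 days (56 − 30 = 26 remain).
26 into May → May 26.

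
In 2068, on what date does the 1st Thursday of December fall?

The first Thursday of December 2068 is December 6.

6 December 2068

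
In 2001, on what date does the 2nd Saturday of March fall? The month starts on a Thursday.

March 2001 begins on a Thursday, so the first Saturday is March 3 (2 days later).
The 2nd Saturday is 1 weeks later: 3 + 7 = 10.

2001-03-10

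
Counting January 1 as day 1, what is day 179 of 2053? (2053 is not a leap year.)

2053-06-28

January has 31 days (179 − 31 = 148 remain).
February has 28 days (148 − 28 = 120 remain).
March has 31 days (120 − 31 = 89 remain).
April has 30 days (89 − 30 = 59 remain).
May has 31 days (59 − 31 = 28 remain).
28 into June → June 28.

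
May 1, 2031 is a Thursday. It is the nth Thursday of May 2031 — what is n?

Day 1 falls in week ⌈1/7⌉ of the month.
Days 1–7 hold the 1st Thursday, 8–14 the 2nd, 15–21 the 3rd, 22–28 the 4th, 29–31 the 5th.
1 is in the range for the 1st.

1st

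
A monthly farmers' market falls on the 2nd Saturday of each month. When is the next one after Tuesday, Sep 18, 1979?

Sep 1979 starts on a Saturday; its first Saturday is the 1st, so the 2nd Saturday is the 8th — Sep 8, 1979.
That is not after Sep 18, 1979, so look at Oct 1979.
Oct 1979 starts on a Monday; its first Saturday is the 6th, so the 2nd Saturday is the 13th — Oct 13, 1979.

Oct 13, 1979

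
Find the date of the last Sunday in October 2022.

The first Sunday of October 2022 is October 2.
October 2022 has 31 days. Adding weeks: 2, 9, 16, 23, 30 — the last one ≤ 31 is the 30th.

October 30, 2022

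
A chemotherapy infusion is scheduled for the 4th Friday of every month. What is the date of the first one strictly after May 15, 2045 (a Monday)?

May 26, 2045

May 2045 starts on a Monday; its first Friday is the 5th, so the 4th Friday is the 26th — May 26, 2045.
May 26, 2045 is after May 15, 2045, so that is the next one.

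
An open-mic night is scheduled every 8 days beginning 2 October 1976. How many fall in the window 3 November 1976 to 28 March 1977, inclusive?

Occurrences land 8·i days after 2 October 1976 for i = 0, 1, 2, …
3 November 1976 is 32 days after the start; 32 ÷ 8 = 4 remainder 0. First occurrence in the window: #5 on 3 November 1976 (4×8 = 32 days in).
28 March 1977 is 177 days after the start; 177 ÷ 8 = 22 remainder 1. Last occurrence in the window: #23 on 27 March 1977.
Occurrences #5 through #23: 19 in total.

19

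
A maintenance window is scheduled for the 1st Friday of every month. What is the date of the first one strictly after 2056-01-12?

January 2056 starts on a Saturday, so its 1st Friday is 2056-01-07 (6 days in).
That is not after 2056-01-12, so look at February 2056.
February 2056 starts on a Tuesday, so its 1st Friday is 2056-02-04 (3 days in).

2056-02-04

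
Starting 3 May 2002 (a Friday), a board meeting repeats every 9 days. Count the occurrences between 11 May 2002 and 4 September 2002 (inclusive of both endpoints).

13

Occurrences land 9·i days after 3 May 2002 for i = 0, 1, 2, …
11 May 2002 is 8 days after the start; 8 ÷ 9 = 0 remainder 8; since the remainder is 8, round up to i = 1. First occurrence in the window: #2 on 12 May 2002 (1×9 = 9 days in).
4 September 2002 is 124 days after the start; 124 ÷ 9 = 13 remainder 7. Last occurrence in the window: #14 on 28 August 2002.
Occurrences #2 through #14: 13 in total.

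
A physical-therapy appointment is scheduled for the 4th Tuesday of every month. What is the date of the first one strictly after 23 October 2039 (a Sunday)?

October 2039 starts on a Saturday; its first Tuesday is the 4th, so the 4th Tuesday is the 25th — 25 October 2039.
25 October 2039 is after 23 October 2039, so that is the next one.

25 October 2039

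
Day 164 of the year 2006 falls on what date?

Jan has 31 days (164 − 31 = 133 remain).
Feb has 28 days (133 − 28 = 105 remain).
Mar has 31 days (105 − 31 = 74 remain).
Apr has 30 days (74 − 30 = 44 remain).
May has 31 days (44 − 31 = 13 remain).
13 into Jun → Jun 13.

Jun 13, 2006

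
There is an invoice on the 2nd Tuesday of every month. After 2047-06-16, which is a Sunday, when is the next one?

June 2047 starts on a Saturday; its first Tuesday is the 4th, so the 2nd Tuesday is the 11th — 2047-06-11.
That is not after 2047-06-16, so look at July 2047.
July 2047 starts on a Monday; its first Tuesday is the 2nd, so the 2nd Tuesday is the 9th — 2047-07-09.

2047-07-09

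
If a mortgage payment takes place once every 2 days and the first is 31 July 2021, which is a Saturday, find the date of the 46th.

The 46th occurrence is 45 intervals after the first: 45 × 2 = 90 days after 31 July 2021.
July has 31 days — 0 days to the end of July leaves 90.
August has 31 days (59 left).
September has 30 days (29 left).
29 days into October → 29 October 2021.

29 October 2021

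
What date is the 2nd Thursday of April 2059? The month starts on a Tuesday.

April 2059 begins on a Tuesday, so the first Thursday is April 3 (2 days later).
The 2nd Thursday is 1 weeks later: 3 + 7 = 10.

April 10, 2059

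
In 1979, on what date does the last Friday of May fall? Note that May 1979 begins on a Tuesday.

May 1979 begins on a Tuesday, so the first Friday is May 4 (3 days later).
May 1979 has 31 days. Adding weeks: 4, 11, 18, 25 — the last one ≤ 31 is the 25th.

25 May 1979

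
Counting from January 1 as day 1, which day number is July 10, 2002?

Days in months before July: 31 + 28 + 31 + 30 + 31 + 30 = 181.
Plus 10 days into July → day 191.

191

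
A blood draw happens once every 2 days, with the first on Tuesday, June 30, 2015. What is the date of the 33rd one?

September 2, 2015

The 33rd occurrence is 32 intervals after the first: 32 × 2 = 64 days after June 30, 2015.
June has 30 days — 0 days to the end of June leaves 64.
July has 31 days (33 left).
August has 31 days (2 left).
2 days into September → September 2, 2015.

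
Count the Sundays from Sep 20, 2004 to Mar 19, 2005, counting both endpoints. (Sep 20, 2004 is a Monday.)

25

Sep 20, 2004 is a Monday; the first Sunday on or after it is Sep 26, 2004 (6 days later).
From Sep 26, 2004 to Mar 19, 2005: 4 + 31 + 30 + 31 + 31 + 28 + 19 = 174 days (rest of Sep, Oct, Nov, Dec, Jan, Feb, Mar).
174 ÷ 7 = 24 full weeks with remainder 6, so 24 more Sundays after the first → 25.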